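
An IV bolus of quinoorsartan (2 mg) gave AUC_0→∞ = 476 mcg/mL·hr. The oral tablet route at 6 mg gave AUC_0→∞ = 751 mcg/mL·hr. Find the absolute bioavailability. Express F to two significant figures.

F = (AUC_ev / D_ev) / (AUC_iv / D_iv)
  = (751/6) / (476/2)
  = 125.167 / 238 = 0.5259

F = 0.53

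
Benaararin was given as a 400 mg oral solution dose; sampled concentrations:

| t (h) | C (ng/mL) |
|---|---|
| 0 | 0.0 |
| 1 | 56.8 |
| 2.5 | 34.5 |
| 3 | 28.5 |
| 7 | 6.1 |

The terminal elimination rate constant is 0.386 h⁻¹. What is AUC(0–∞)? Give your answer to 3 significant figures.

Trapezoidal AUC_0→7:
  [0→1]: (0.0+56.8)/2 × 1 = 28.4
  [1→2.5]: (56.8+34.5)/2 × 1.5 = 68.475
  [2.5→3]: (34.5+28.5)/2 × 0.5 = 15.75
  [3→7]: (28.5+6.1)/2 × 4 = 69.2
  Sum = 181.825 ng/mL·h
Extrapolated tail: C_last / k_e = 6.1 / 0.386 = 15.803
AUC_0→∞ = 181.825 + 15.803 = 197.628 ng/mL·h

AUC = 198 ng/mL·h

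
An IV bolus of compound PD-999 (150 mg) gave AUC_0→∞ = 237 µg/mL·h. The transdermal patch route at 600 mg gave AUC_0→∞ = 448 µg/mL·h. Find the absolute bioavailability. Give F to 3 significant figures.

F = (AUC_ev / D_ev) / (AUC_iv / D_iv)
  = (448/600) / (237/150)
  = 0.746667 / 1.58 = 0.4726

F = 0.473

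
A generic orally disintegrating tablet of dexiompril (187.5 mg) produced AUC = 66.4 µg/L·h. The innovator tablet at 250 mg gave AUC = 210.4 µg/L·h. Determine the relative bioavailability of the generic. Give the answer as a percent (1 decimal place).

F_rel = (AUC_test/D_test) / (AUC_ref/D_ref)
      = (66.4/187.5) / (210.4/250)
      = 0.354133 / 0.8416 = 0.4208 = 42.08%

F_rel = 42.1%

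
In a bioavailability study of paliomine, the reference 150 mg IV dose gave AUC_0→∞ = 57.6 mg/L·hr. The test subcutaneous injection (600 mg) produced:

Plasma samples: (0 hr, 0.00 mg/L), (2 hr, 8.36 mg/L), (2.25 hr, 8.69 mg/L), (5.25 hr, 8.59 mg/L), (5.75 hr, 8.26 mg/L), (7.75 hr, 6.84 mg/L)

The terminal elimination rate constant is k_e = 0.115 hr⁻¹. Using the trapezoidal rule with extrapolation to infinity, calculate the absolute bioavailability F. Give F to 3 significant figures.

Trapezoidal AUC_0→7.75 (subcutaneous injection):
  [0→2]: (0.00+8.36)/2 × 2 = 8.36
  [2→2.25]: (8.36+8.69)/2 × 0.25 = 2.13125
  [2.25→5.25]: (8.69+8.59)/2 × 3 = 25.92
  [5.25→5.75]: (8.59+8.26)/2 × 0.5 = 4.2125
  [5.75→7.75]: (8.26+6.84)/2 × 2 = 15.1
  Sum = 55.72375 mg/L·hr
Tail: C_last/k_e = 6.84/0.115 = 59.478
AUC_0→∞ (subcutaneous injection) = 55.72375 + 59.478 = 115.20175 mg/L·hr
F = (AUC_ev/D_ev)/(AUC_iv/D_iv) = (115.20175/600)/(57.6/150) = 0.192003/0.384 = 0.5000

F = 0.500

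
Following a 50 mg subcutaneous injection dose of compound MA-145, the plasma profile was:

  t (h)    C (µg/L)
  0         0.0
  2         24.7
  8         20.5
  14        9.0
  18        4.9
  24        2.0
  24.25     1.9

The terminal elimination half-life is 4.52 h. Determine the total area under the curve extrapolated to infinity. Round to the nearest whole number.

Trapezoidal AUC_0→24.25:
  [0→2]: (0.0+24.7)/2 × 2 = 24.7
  [2→8]: (24.7+20.5)/2 × 6 = 135.6
  [8→14]: (20.5+9.0)/2 × 6 = 88.5
  [14→18]: (9.0+4.9)/2 × 4 = 27.8
  [18→24]: (4.9+2.0)/2 × 6 = 20.7
  [24→24.25]: (2.0+1.9)/2 × 0.25 = 0.4875
  Sum = 297.7875 µg/L·h
k_e = ln2 / t½ = 0.693147 / 4.52 = 0.1534 h^-1
Extrapolated tail: C_last / k_e = 1.9 / 0.1534 = 12.386
AUC_0→∞ = 297.7875 + 12.386 = 310.1735 µg/L·h

AUC = 310 µg/L·h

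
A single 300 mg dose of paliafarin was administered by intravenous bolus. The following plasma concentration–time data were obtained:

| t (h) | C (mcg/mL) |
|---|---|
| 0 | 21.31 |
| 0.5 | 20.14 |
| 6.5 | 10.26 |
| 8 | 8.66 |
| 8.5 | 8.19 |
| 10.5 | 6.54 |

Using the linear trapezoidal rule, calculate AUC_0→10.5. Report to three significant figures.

AUC = 135 mcg/mL·h

Trapezoidal AUC_0→10.5:
  [0→0.5]: (21.31+20.14)/2 × 0.5 = 10.3625
  [0.5→6.5]: (20.14+10.26)/2 × 6 = 91.2
  [6.5→8]: (10.26+8.66)/2 × 1.5 = 14.19
  [8→8.5]: (8.66+8.19)/2 × 0.5 = 4.2125
  [8.5→10.5]: (8.19+6.54)/2 × 2 = 14.73
  Sum = 134.695 mcg/mL·h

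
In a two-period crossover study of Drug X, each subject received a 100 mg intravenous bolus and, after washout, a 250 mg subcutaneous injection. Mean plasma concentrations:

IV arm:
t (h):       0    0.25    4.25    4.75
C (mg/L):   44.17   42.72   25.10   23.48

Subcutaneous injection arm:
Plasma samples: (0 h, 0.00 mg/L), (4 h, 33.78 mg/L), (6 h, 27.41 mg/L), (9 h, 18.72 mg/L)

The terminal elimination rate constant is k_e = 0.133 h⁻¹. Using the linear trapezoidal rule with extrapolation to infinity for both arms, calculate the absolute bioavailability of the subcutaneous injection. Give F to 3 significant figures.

F = 0.404

Trapezoidal AUC_0→4.75 (IV):
  [0→0.25]: (44.17+42.72)/2 × 0.25 = 10.86125
  [0.25→4.25]: (42.72+25.10)/2 × 4 = 135.64
  [4.25→4.75]: (25.10+23.48)/2 × 0.5 = 12.145
  Sum = 158.64625 mg/L·h
IV tail: 23.48/0.133 = 176.541; AUC_iv,0→∞ = 158.64625 + 176.541 = 335.18725 mg/L·h
Trapezoidal AUC_0→9 (subcutaneous injection):
  [0→4]: (0.00+33.78)/2 × 4 = 67.56
  [4→6]: (33.78+27.41)/2 × 2 = 61.19
  [6→9]: (27.41+18.72)/2 × 3 = 69.195
  Sum = 197.945 mg/L·h
subcutaneous injection tail: 18.72/0.133 = 140.752; AUC_ev,0→∞ = 197.945 + 140.752 = 338.697 mg/L·h
F = (AUC_ev/D_ev)/(AUC_iv/D_iv) = (338.697/250)/(335.18725/100) = 1.354788/3.3518725 = 0.4042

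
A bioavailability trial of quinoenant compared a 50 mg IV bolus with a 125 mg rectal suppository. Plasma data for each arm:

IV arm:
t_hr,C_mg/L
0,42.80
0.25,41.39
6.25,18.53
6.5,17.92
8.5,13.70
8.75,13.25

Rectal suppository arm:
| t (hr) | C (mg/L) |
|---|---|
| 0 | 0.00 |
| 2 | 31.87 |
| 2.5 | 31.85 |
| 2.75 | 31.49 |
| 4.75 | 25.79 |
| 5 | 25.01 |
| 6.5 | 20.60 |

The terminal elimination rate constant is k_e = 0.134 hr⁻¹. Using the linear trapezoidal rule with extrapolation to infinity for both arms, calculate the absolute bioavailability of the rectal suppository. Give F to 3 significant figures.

Trapezoidal AUC_0→8.75 (IV):
  [0→0.25]: (42.80+41.39)/2 × 0.25 = 10.52375
  [0.25→6.25]: (41.39+18.53)/2 × 6 = 179.76
  [6.25→6.5]: (18.53+17.92)/2 × 0.25 = 4.55625
  [6.5→8.5]: (17.92+13.70)/2 × 2 = 31.62
  [8.5→8.75]: (13.70+13.25)/2 × 0.25 = 3.36875
  Sum = 229.82875 mg/L·hr
IV tail: 13.25/0.134 = 98.881; AUC_iv,0→∞ = 229.82875 + 98.881 = 328.70975 mg/L·hr
Trapezoidal AUC_0→6.5 (rectal suppository):
  [0→2]: (0.00+31.87)/2 × 2 = 31.87
  [2→2.5]: (31.87+31.85)/2 × 0.5 = 15.93
  [2.5→2.75]: (31.85+31.49)/2 × 0.25 = 7.9175
  [2.75→4.75]: (31.49+25.79)/2 × 2 = 57.28
  [4.75→5]: (25.79+25.01)/2 × 0.25 = 6.35
  [5→6.5]: (25.01+20.60)/2 × 1.5 = 34.2075
  Sum = 153.555 mg/L·hr
rectal suppository tail: 20.60/0.134 = 153.731; AUC_ev,0→∞ = 153.555 + 153.731 = 307.286 mg/L·hr
F = (AUC_ev/D_ev)/(AUC_iv/D_iv) = (307.286/125)/(328.70975/50) = 2.458288/6.574195 = 0.3739

F = 0.374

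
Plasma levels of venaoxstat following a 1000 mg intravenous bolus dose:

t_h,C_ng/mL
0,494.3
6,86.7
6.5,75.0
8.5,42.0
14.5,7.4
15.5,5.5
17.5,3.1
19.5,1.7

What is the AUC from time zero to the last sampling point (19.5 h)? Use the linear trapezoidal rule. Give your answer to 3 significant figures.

Trapezoidal AUC_0→19.5:
  [0→6]: (494.3+86.7)/2 × 6 = 1743.0
  [6→6.5]: (86.7+75.0)/2 × 0.5 = 40.425
  [6.5→8.5]: (75.0+42.0)/2 × 2 = 117.0
  [8.5→14.5]: (42.0+7.4)/2 × 6 = 148.2
  [14.5→15.5]: (7.4+5.5)/2 × 1 = 6.45
  [15.5→17.5]: (5.5+3.1)/2 × 2 = 8.6
  [17.5→19.5]: (3.1+1.7)/2 × 2 = 4.8
  Sum = 2068.475 ng/mL·h

AUC = 2070 ng/mL·h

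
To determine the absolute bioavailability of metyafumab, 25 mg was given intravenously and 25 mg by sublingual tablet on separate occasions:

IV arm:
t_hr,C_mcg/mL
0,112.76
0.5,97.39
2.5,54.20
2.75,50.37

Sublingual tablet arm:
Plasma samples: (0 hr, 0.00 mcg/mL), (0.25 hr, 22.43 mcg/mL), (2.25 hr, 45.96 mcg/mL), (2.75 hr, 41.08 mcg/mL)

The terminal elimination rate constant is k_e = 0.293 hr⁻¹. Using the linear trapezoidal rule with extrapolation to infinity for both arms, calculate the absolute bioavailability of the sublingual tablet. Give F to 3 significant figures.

Trapezoidal AUC_0→2.75 (IV):
  [0→0.5]: (112.76+97.39)/2 × 0.5 = 52.5375
  [0.5→2.5]: (97.39+54.20)/2 × 2 = 151.59
  [2.5→2.75]: (54.20+50.37)/2 × 0.25 = 13.07125
  Sum = 217.19875 mcg/mL·hr
IV tail: 50.37/0.293 = 171.911; AUC_iv,0→∞ = 217.19875 + 171.911 = 389.10975 mcg/mL·hr
Trapezoidal AUC_0→2.75 (sublingual tablet):
  [0→0.25]: (0.00+22.43)/2 × 0.25 = 2.80375
  [0.25→2.25]: (22.43+45.96)/2 × 2 = 68.39
  [2.25→2.75]: (45.96+41.08)/2 × 0.5 = 21.76
  Sum = 92.95375 mcg/mL·hr
sublingual tablet tail: 41.08/0.293 = 140.205; AUC_ev,0→∞ = 92.95375 + 140.205 = 233.15875 mcg/mL·hr
F = (AUC_ev/D_ev)/(AUC_iv/D_iv) = (233.15875/25)/(389.10975/25) = 9.32635/15.56439 = 0.5992

F = 0.599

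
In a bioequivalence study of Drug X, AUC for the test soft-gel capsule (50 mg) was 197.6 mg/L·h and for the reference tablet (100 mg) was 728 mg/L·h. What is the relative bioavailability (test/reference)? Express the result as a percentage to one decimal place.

F_rel = (AUC_test/D_test) / (AUC_ref/D_ref)
      = (197.6/50) / (728/100)
      = 3.952 / 7.28 = 0.5429 = 54.29%

F_rel = 54.3%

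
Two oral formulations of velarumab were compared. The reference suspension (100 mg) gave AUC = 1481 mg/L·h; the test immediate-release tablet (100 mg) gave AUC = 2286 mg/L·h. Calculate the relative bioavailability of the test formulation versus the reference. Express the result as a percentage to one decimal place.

F_rel = (AUC_test/D_test) / (AUC_ref/D_ref)
      = (2286/100) / (1481/100)
      = 22.86 / 14.81 = 1.5436 = 154.36%

F_rel = 154.4%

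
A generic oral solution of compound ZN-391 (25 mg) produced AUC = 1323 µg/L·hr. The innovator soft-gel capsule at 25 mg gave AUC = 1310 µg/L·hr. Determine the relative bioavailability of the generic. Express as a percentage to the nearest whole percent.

F_rel = 101%

F_rel = (AUC_test/D_test) / (AUC_ref/D_ref)
      = (1323/25) / (1310/25)
      = 52.92 / 52.4 = 1.0099 = 100.99%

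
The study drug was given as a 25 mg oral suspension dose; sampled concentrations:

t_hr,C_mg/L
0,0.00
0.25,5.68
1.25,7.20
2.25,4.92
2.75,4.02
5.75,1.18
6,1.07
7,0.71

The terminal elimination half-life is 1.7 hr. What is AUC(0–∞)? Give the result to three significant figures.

AUC = 26.2 mg/L·hr

Trapezoidal AUC_0→7:
  [0→0.25]: (0.00+5.68)/2 × 0.25 = 0.71
  [0.25→1.25]: (5.68+7.20)/2 × 1 = 6.44
  [1.25→2.25]: (7.20+4.92)/2 × 1 = 6.06
  [2.25→2.75]: (4.92+4.02)/2 × 0.5 = 2.235
  [2.75→5.75]: (4.02+1.18)/2 × 3 = 7.8
  [5.75→6]: (1.18+1.07)/2 × 0.25 = 0.28125
  [6→7]: (1.07+0.71)/2 × 1 = 0.89
  Sum = 24.41625 mg/L·hr
k_e = ln2 / t½ = 0.693147 / 1.7 = 0.4077 hr^-1
Extrapolated tail: C_last / k_e = 0.71 / 0.4077 = 1.741
AUC_0→∞ = 24.41625 + 1.741 = 26.15725 mg/L·hr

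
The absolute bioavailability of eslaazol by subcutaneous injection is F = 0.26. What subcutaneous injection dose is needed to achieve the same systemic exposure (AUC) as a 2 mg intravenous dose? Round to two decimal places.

For equal systemic exposure: F × D_ev = D_iv
D_ev = D_iv / F = 2 / 0.26 = 7.69231 mg

D_subcutaneous = 7.69 mg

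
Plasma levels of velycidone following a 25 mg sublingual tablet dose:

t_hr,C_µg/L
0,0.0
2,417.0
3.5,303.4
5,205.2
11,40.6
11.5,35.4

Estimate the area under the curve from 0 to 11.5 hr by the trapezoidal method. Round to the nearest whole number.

Trapezoidal AUC_0→11.5:
  [0→2]: (0.0+417.0)/2 × 2 = 417.0
  [2→3.5]: (417.0+303.4)/2 × 1.5 = 540.3
  [3.5→5]: (303.4+205.2)/2 × 1.5 = 381.45
  [5→11]: (205.2+40.6)/2 × 6 = 737.4
  [11→11.5]: (40.6+35.4)/2 × 0.5 = 19.0
  Sum = 2095.15 µg/L·hr

AUC = 2095 µg/L·hr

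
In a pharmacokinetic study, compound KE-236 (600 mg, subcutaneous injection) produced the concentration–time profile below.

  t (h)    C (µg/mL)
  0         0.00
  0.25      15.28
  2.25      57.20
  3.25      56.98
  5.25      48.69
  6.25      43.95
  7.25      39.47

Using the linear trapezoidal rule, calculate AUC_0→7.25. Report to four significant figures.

AUC = 325.2 µg/mL·h

Trapezoidal AUC_0→7.25:
  [0→0.25]: (0.00+15.28)/2 × 0.25 = 1.91
  [0.25→2.25]: (15.28+57.20)/2 × 2 = 72.48
  [2.25→3.25]: (57.20+56.98)/2 × 1 = 57.09
  [3.25→5.25]: (56.98+48.69)/2 × 2 = 105.67
  [5.25→6.25]: (48.69+43.95)/2 × 1 = 46.32
  [6.25→7.25]: (43.95+39.47)/2 × 1 = 41.71
  Sum = 325.18 µg/mL·h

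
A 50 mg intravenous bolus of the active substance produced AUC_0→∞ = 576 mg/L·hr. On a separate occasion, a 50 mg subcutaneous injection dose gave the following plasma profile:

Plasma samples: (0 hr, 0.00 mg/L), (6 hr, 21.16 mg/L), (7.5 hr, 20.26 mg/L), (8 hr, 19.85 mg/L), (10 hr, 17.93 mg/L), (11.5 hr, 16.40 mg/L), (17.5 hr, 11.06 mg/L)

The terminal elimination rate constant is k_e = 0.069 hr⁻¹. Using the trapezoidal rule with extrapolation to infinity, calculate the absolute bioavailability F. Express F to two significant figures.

Trapezoidal AUC_0→17.5 (subcutaneous injection):
  [0→6]: (0.00+21.16)/2 × 6 = 63.48
  [6→7.5]: (21.16+20.26)/2 × 1.5 = 31.065
  [7.5→8]: (20.26+19.85)/2 × 0.5 = 10.0275
  [8→10]: (19.85+17.93)/2 × 2 = 37.78
  [10→11.5]: (17.93+16.40)/2 × 1.5 = 25.7475
  [11.5→17.5]: (16.40+11.06)/2 × 6 = 82.38
  Sum = 250.48 mg/L·hr
Tail: C_last/k_e = 11.06/0.069 = 160.290
AUC_0→∞ (subcutaneous injection) = 250.48 + 160.290 = 410.77 mg/L·hr
F = (AUC_ev/D_ev)/(AUC_iv/D_iv) = (410.77/50)/(576/50) = 8.2154/11.52 = 0.7131

F = 0.71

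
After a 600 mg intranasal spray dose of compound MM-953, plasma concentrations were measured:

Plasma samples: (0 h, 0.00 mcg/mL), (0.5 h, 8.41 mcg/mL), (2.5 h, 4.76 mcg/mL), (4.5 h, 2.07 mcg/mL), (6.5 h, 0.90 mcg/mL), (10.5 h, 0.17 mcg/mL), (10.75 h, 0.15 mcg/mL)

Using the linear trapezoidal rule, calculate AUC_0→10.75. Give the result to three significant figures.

Trapezoidal AUC_0→10.75:
  [0→0.5]: (0.00+8.41)/2 × 0.5 = 2.1025
  [0.5→2.5]: (8.41+4.76)/2 × 2 = 13.17
  [2.5→4.5]: (4.76+2.07)/2 × 2 = 6.83
  [4.5→6.5]: (2.07+0.90)/2 × 2 = 2.97
  [6.5→10.5]: (0.90+0.17)/2 × 4 = 2.14
  [10.5→10.75]: (0.17+0.15)/2 × 0.25 = 0.04
  Sum = 27.2525 mcg/mL·h

AUC = 27.3 mcg/mL·h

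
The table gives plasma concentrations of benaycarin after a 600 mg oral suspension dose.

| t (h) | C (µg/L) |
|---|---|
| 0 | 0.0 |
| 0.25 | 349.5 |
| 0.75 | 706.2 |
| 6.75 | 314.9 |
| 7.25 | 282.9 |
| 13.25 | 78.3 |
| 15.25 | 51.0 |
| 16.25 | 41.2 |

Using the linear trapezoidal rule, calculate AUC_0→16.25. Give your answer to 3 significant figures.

Trapezoidal AUC_0→16.25:
  [0→0.25]: (0.0+349.5)/2 × 0.25 = 43.6875
  [0.25→0.75]: (349.5+706.2)/2 × 0.5 = 263.925
  [0.75→6.75]: (706.2+314.9)/2 × 6 = 3063.3
  [6.75→7.25]: (314.9+282.9)/2 × 0.5 = 149.45
  [7.25→13.25]: (282.9+78.3)/2 × 6 = 1083.6
  [13.25→15.25]: (78.3+51.0)/2 × 2 = 129.3
  [15.25→16.25]: (51.0+41.2)/2 × 1 = 46.1
  Sum = 4779.3625 µg/L·h

AUC = 4780 µg/L·h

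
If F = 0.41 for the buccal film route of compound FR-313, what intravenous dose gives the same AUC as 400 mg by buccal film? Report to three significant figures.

D_iv = 164 mg

Systemic exposure from an extravascular dose = F × D_ev, so the equivalent IV dose is F × D_ev.
D_iv = F × D_ev = 0.41 × 400 = 164 mg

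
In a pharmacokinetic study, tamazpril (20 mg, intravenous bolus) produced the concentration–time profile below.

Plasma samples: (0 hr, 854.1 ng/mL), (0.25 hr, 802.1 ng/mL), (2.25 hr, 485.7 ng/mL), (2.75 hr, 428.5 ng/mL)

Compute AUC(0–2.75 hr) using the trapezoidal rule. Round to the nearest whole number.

Trapezoidal AUC_0→2.75:
  [0→0.25]: (854.1+802.1)/2 × 0.25 = 207.025
  [0.25→2.25]: (802.1+485.7)/2 × 2 = 1287.8
  [2.25→2.75]: (485.7+428.5)/2 × 0.5 = 228.55
  Sum = 1723.375 ng/mL·hr

AUC = 1723 ng/mL·hr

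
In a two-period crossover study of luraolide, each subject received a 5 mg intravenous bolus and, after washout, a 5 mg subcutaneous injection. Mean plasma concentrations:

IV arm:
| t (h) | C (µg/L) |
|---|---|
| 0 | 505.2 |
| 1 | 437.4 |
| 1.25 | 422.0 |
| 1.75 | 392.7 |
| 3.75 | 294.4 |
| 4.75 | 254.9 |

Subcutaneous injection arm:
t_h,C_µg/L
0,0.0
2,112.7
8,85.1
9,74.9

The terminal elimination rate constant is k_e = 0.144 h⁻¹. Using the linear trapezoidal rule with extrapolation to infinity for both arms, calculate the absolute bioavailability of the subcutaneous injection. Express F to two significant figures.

Trapezoidal AUC_0→4.75 (IV):
  [0→1]: (505.2+437.4)/2 × 1 = 471.3
  [1→1.25]: (437.4+422.0)/2 × 0.25 = 107.425
  [1.25→1.75]: (422.0+392.7)/2 × 0.5 = 203.675
  [1.75→3.75]: (392.7+294.4)/2 × 2 = 687.1
  [3.75→4.75]: (294.4+254.9)/2 × 1 = 274.65
  Sum = 1744.15 µg/L·h
IV tail: 254.9/0.144 = 1770.139; AUC_iv,0→∞ = 1744.15 + 1770.139 = 3514.289 µg/L·h
Trapezoidal AUC_0→9 (subcutaneous injection):
  [0→2]: (0.0+112.7)/2 × 2 = 112.7
  [2→8]: (112.7+85.1)/2 × 6 = 593.4
  [8→9]: (85.1+74.9)/2 × 1 = 80.0
  Sum = 786.1 µg/L·h
subcutaneous injection tail: 74.9/0.144 = 520.139; AUC_ev,0→∞ = 786.1 + 520.139 = 1306.239 µg/L·h
F = (AUC_ev/D_ev)/(AUC_iv/D_iv) = (1306.239/5)/(3514.289/5) = 261.2478/702.8578 = 0.3717

F = 0.37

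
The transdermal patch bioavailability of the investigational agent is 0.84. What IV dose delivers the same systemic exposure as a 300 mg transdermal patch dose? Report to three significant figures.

D_iv = 252 mg

Systemic exposure from an extravascular dose = F × D_ev, so the equivalent IV dose is F × D_ev.
D_iv = F × D_ev = 0.84 × 300 = 252 mg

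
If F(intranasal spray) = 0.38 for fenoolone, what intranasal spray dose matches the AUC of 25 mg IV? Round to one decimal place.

For equal systemic exposure: F × D_ev = D_iv
D_ev = D_iv / F = 25 / 0.38 = 65.7895 mg

D_intranasal = 65.8 mg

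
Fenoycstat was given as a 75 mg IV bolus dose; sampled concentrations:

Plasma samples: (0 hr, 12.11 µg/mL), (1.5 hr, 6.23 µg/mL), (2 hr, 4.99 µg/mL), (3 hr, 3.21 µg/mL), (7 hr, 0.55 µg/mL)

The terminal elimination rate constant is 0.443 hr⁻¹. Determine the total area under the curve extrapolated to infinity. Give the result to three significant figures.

AUC = 29.4 µg/mL·hr

Trapezoidal AUC_0→7:
  [0→1.5]: (12.11+6.23)/2 × 1.5 = 13.755
  [1.5→2]: (6.23+4.99)/2 × 0.5 = 2.805
  [2→3]: (4.99+3.21)/2 × 1 = 4.1
  [3→7]: (3.21+0.55)/2 × 4 = 7.52
  Sum = 28.18 µg/mL·hr
Extrapolated tail: C_last / k_e = 0.55 / 0.443 = 1.242
AUC_0→∞ = 28.18 + 1.242 = 29.422 µg/mL·hr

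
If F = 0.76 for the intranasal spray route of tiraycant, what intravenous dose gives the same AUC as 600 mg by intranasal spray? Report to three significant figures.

D_iv = 456 mg

Systemic exposure from an extravascular dose = F × D_ev, so the equivalent IV dose is F × D_ev.
D_iv = F × D_ev = 0.76 × 600 = 456 mg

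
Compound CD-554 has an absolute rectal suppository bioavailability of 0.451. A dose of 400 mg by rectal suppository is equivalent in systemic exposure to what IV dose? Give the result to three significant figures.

D_iv = 180 mg

Systemic exposure from an extravascular dose = F × D_ev, so the equivalent IV dose is F × D_ev.
D_iv = F × D_ev = 0.451 × 400 = 180.4 mg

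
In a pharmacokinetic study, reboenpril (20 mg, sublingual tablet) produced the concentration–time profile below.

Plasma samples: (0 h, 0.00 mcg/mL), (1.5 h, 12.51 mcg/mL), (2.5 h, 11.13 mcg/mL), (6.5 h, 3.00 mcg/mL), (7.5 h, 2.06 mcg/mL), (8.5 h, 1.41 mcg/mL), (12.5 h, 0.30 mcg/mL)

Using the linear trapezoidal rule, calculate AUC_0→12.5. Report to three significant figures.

Trapezoidal AUC_0→12.5:
  [0→1.5]: (0.00+12.51)/2 × 1.5 = 9.3825
  [1.5→2.5]: (12.51+11.13)/2 × 1 = 11.82
  [2.5→6.5]: (11.13+3.00)/2 × 4 = 28.26
  [6.5→7.5]: (3.00+2.06)/2 × 1 = 2.53
  [7.5→8.5]: (2.06+1.41)/2 × 1 = 1.735
  [8.5→12.5]: (1.41+0.30)/2 × 4 = 3.42
  Sum = 57.1475 mcg/mL·h

AUC = 57.1 mcg/mL·h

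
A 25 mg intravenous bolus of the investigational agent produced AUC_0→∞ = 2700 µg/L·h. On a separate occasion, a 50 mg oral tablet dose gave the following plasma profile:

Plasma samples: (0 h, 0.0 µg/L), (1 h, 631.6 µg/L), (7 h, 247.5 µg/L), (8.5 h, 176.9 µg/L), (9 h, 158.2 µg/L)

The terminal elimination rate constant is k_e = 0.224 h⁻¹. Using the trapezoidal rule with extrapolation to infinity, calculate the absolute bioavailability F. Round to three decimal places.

F = 0.752

Trapezoidal AUC_0→9 (oral tablet):
  [0→1]: (0.0+631.6)/2 × 1 = 315.8
  [1→7]: (631.6+247.5)/2 × 6 = 2637.3
  [7→8.5]: (247.5+176.9)/2 × 1.5 = 318.3
  [8.5→9]: (176.9+158.2)/2 × 0.5 = 83.775
  Sum = 3355.175 µg/L·h
Tail: C_last/k_e = 158.2/0.224 = 706.250
AUC_0→∞ (oral tablet) = 3355.175 + 706.250 = 4061.425 µg/L·h
F = (AUC_ev/D_ev)/(AUC_iv/D_iv) = (4061.425/50)/(2700/25) = 81.2285/108 = 0.7521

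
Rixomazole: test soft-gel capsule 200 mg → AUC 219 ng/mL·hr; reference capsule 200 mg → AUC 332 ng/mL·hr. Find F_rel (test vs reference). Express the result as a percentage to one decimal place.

F_rel = 66.0%

F_rel = (AUC_test/D_test) / (AUC_ref/D_ref)
      = (219/200) / (332/200)
      = 1.095 / 1.66 = 0.6596 = 65.96%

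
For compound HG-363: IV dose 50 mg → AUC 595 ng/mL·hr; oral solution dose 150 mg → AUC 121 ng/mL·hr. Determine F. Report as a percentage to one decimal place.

F = (AUC_ev / D_ev) / (AUC_iv / D_iv)
  = (121/150) / (595/50)
  = 0.806667 / 11.9 = 0.0678
  = 6.78%

F = 6.8%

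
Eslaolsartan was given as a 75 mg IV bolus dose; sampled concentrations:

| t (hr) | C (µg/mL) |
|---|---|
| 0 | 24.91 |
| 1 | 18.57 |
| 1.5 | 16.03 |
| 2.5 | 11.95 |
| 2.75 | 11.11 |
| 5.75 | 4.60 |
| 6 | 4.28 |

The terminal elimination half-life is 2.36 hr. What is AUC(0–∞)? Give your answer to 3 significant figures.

AUC = 86.5 µg/mL·hr

Trapezoidal AUC_0→6:
  [0→1]: (24.91+18.57)/2 × 1 = 21.74
  [1→1.5]: (18.57+16.03)/2 × 0.5 = 8.65
  [1.5→2.5]: (16.03+11.95)/2 × 1 = 13.99
  [2.5→2.75]: (11.95+11.11)/2 × 0.25 = 2.8825
  [2.75→5.75]: (11.11+4.60)/2 × 3 = 23.565
  [5.75→6]: (4.60+4.28)/2 × 0.25 = 1.11
  Sum = 71.9375 µg/mL·hr
k_e = ln2 / t½ = 0.693147 / 2.36 = 0.2937 hr^-1
Extrapolated tail: C_last / k_e = 4.28 / 0.2937 = 14.573
AUC_0→∞ = 71.9375 + 14.573 = 86.5105 µg/mL·hr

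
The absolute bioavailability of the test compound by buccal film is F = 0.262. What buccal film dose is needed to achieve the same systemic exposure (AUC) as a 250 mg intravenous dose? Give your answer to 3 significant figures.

For equal systemic exposure: F × D_ev = D_iv
D_ev = D_iv / F = 250 / 0.262 = 954.198 mg

D_buccal = 954 mg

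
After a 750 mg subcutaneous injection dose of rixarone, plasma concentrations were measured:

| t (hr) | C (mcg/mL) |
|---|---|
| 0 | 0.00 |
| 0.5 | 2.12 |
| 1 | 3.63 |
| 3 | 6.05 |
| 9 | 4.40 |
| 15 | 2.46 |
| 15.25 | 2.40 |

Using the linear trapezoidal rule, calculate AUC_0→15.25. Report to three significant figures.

AUC = 64.2 mcg/mL·hr

Trapezoidal AUC_0→15.25:
  [0→0.5]: (0.00+2.12)/2 × 0.5 = 0.53
  [0.5→1]: (2.12+3.63)/2 × 0.5 = 1.4375
  [1→3]: (3.63+6.05)/2 × 2 = 9.68
  [3→9]: (6.05+4.40)/2 × 6 = 31.35
  [9→15]: (4.40+2.46)/2 × 6 = 20.58
  [15→15.25]: (2.46+2.40)/2 × 0.25 = 0.6075
  Sum = 64.185 mcg/mL·hr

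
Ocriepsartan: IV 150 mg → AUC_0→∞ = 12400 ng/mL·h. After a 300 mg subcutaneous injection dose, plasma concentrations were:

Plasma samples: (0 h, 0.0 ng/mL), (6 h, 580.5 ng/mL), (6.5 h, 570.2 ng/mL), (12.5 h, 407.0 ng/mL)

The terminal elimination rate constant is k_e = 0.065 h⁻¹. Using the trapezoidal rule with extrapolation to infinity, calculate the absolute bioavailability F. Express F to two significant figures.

Trapezoidal AUC_0→12.5 (subcutaneous injection):
  [0→6]: (0.0+580.5)/2 × 6 = 1741.5
  [6→6.5]: (580.5+570.2)/2 × 0.5 = 287.675
  [6.5→12.5]: (570.2+407.0)/2 × 6 = 2931.6
  Sum = 4960.775 ng/mL·h
Tail: C_last/k_e = 407.0/0.065 = 6261.538
AUC_0→∞ (subcutaneous injection) = 4960.775 + 6261.538 = 11222.313 ng/mL·h
F = (AUC_ev/D_ev)/(AUC_iv/D_iv) = (11222.313/300)/(12400/150) = 37.40771/82.6667 = 0.4525

F = 0.45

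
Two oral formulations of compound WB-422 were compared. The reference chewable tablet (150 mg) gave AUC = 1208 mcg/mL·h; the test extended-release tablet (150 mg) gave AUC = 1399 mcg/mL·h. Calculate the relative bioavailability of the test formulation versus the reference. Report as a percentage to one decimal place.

F_rel = 115.8%

F_rel = (AUC_test/D_test) / (AUC_ref/D_ref)
      = (1399/150) / (1208/150)
      = 9.32667 / 8.05333 = 1.1581 = 115.81%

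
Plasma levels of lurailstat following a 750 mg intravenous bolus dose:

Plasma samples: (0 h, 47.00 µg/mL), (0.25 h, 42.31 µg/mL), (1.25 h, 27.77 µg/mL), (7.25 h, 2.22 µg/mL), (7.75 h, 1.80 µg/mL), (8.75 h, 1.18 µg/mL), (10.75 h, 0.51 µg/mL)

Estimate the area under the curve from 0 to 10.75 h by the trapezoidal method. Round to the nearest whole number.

Trapezoidal AUC_0→10.75:
  [0→0.25]: (47.00+42.31)/2 × 0.25 = 11.16375
  [0.25→1.25]: (42.31+27.77)/2 × 1 = 35.04
  [1.25→7.25]: (27.77+2.22)/2 × 6 = 89.97
  [7.25→7.75]: (2.22+1.80)/2 × 0.5 = 1.005
  [7.75→8.75]: (1.80+1.18)/2 × 1 = 1.49
  [8.75→10.75]: (1.18+0.51)/2 × 2 = 1.69
  Sum = 140.35875 µg/mL·h

AUC = 140 µg/mL·h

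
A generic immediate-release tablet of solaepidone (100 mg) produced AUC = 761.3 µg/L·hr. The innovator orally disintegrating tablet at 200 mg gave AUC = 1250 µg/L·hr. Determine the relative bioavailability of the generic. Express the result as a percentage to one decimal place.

F_rel = 121.8%

F_rel = (AUC_test/D_test) / (AUC_ref/D_ref)
      = (761.3/100) / (1250/200)
      = 7.613 / 6.25 = 1.2181 = 121.81%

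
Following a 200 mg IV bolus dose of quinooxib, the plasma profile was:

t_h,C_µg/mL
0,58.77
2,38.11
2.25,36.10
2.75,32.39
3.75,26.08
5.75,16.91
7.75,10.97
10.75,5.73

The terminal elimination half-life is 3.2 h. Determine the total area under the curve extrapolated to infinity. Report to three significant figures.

AUC = 275 µg/mL·h

Trapezoidal AUC_0→10.75:
  [0→2]: (58.77+38.11)/2 × 2 = 96.88
  [2→2.25]: (38.11+36.10)/2 × 0.25 = 9.27625
  [2.25→2.75]: (36.10+32.39)/2 × 0.5 = 17.1225
  [2.75→3.75]: (32.39+26.08)/2 × 1 = 29.235
  [3.75→5.75]: (26.08+16.91)/2 × 2 = 42.99
  [5.75→7.75]: (16.91+10.97)/2 × 2 = 27.88
  [7.75→10.75]: (10.97+5.73)/2 × 3 = 25.05
  Sum = 248.43375 µg/mL·h
k_e = ln2 / t½ = 0.693147 / 3.2 = 0.2166 h^-1
Extrapolated tail: C_last / k_e = 5.73 / 0.2166 = 26.454
AUC_0→∞ = 248.43375 + 26.454 = 274.88775 µg/mL·h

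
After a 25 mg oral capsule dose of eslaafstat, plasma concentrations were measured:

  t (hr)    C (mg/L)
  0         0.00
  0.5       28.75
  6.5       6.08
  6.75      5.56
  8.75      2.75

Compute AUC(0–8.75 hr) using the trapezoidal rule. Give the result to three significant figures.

Trapezoidal AUC_0→8.75:
  [0→0.5]: (0.00+28.75)/2 × 0.5 = 7.1875
  [0.5→6.5]: (28.75+6.08)/2 × 6 = 104.49
  [6.5→6.75]: (6.08+5.56)/2 × 0.25 = 1.455
  [6.75→8.75]: (5.56+2.75)/2 × 2 = 8.31
  Sum = 121.4425 mg/L·hr

AUC = 121 mg/L·hr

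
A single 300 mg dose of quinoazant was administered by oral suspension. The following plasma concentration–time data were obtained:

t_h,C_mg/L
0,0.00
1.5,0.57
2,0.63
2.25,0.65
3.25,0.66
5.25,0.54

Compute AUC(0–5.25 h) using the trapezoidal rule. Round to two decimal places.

AUC = 2.74 mg/L·h

Trapezoidal AUC_0→5.25:
  [0→1.5]: (0.00+0.57)/2 × 1.5 = 0.4275
  [1.5→2]: (0.57+0.63)/2 × 0.5 = 0.3
  [2→2.25]: (0.63+0.65)/2 × 0.25 = 0.16
  [2.25→3.25]: (0.65+0.66)/2 × 1 = 0.655
  [3.25→5.25]: (0.66+0.54)/2 × 2 = 1.2
  Sum = 2.7425 mg/L·h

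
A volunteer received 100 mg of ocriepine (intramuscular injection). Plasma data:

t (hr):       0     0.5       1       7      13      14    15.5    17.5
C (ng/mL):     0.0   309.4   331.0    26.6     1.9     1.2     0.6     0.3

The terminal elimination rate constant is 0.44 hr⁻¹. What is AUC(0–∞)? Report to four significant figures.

Trapezoidal AUC_0→17.5:
  [0→0.5]: (0.0+309.4)/2 × 0.5 = 77.35
  [0.5→1]: (309.4+331.0)/2 × 0.5 = 160.1
  [1→7]: (331.0+26.6)/2 × 6 = 1072.8
  [7→13]: (26.6+1.9)/2 × 6 = 85.5
  [13→14]: (1.9+1.2)/2 × 1 = 1.55
  [14→15.5]: (1.2+0.6)/2 × 1.5 = 1.35
  [15.5→17.5]: (0.6+0.3)/2 × 2 = 0.9
  Sum = 1399.55 ng/mL·hr
Extrapolated tail: C_last / k_e = 0.3 / 0.44 = 0.682
AUC_0→∞ = 1399.55 + 0.682 = 1400.232 ng/mL·hr

AUC = 1400 ng/mL·hr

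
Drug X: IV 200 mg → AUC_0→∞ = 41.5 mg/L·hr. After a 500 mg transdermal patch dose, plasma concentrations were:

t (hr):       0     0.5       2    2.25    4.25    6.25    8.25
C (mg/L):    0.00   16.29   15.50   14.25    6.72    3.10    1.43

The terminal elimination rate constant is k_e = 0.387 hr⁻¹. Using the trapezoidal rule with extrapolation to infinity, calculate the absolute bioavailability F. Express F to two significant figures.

Trapezoidal AUC_0→8.25 (transdermal patch):
  [0→0.5]: (0.00+16.29)/2 × 0.5 = 4.0725
  [0.5→2]: (16.29+15.50)/2 × 1.5 = 23.8425
  [2→2.25]: (15.50+14.25)/2 × 0.25 = 3.71875
  [2.25→4.25]: (14.25+6.72)/2 × 2 = 20.97
  [4.25→6.25]: (6.72+3.10)/2 × 2 = 9.82
  [6.25→8.25]: (3.10+1.43)/2 × 2 = 4.53
  Sum = 66.95375 mg/L·hr
Tail: C_last/k_e = 1.43/0.387 = 3.695
AUC_0→∞ (transdermal patch) = 66.95375 + 3.695 = 70.64875 mg/L·hr
F = (AUC_ev/D_ev)/(AUC_iv/D_iv) = (70.64875/500)/(41.5/200) = 0.1412975/0.2075 = 0.6810

F = 0.68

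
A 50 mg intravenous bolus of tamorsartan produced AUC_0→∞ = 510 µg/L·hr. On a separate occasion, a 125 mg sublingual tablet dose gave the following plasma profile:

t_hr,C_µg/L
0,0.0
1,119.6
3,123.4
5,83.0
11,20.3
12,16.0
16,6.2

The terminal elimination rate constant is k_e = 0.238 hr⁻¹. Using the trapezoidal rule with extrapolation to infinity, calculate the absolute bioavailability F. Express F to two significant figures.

Trapezoidal AUC_0→16 (sublingual tablet):
  [0→1]: (0.0+119.6)/2 × 1 = 59.8
  [1→3]: (119.6+123.4)/2 × 2 = 243.0
  [3→5]: (123.4+83.0)/2 × 2 = 206.4
  [5→11]: (83.0+20.3)/2 × 6 = 309.9
  [11→12]: (20.3+16.0)/2 × 1 = 18.15
  [12→16]: (16.0+6.2)/2 × 4 = 44.4
  Sum = 881.65 µg/L·hr
Tail: C_last/k_e = 6.2/0.238 = 26.050
AUC_0→∞ (sublingual tablet) = 881.65 + 26.050 = 907.7 µg/L·hr
F = (AUC_ev/D_ev)/(AUC_iv/D_iv) = (907.7/125)/(510/50) = 7.2616/10.2 = 0.7119

F = 0.71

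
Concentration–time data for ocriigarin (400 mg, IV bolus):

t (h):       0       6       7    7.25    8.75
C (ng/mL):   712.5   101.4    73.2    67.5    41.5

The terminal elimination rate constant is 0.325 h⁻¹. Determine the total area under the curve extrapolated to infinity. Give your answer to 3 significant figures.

AUC = 2760 ng/mL·h

Trapezoidal AUC_0→8.75:
  [0→6]: (712.5+101.4)/2 × 6 = 2441.7
  [6→7]: (101.4+73.2)/2 × 1 = 87.3
  [7→7.25]: (73.2+67.5)/2 × 0.25 = 17.5875
  [7.25→8.75]: (67.5+41.5)/2 × 1.5 = 81.75
  Sum = 2628.3375 ng/mL·h
Extrapolated tail: C_last / k_e = 41.5 / 0.325 = 127.692
AUC_0→∞ = 2628.3375 + 127.692 = 2756.0295 ng/mL·h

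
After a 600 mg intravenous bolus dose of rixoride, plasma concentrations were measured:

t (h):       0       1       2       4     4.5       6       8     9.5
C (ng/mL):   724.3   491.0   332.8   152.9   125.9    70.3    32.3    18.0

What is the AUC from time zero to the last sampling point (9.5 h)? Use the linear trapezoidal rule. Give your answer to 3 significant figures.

AUC = 1860 ng/mL·h

Trapezoidal AUC_0→9.5:
  [0→1]: (724.3+491.0)/2 × 1 = 607.65
  [1→2]: (491.0+332.8)/2 × 1 = 411.9
  [2→4]: (332.8+152.9)/2 × 2 = 485.7
  [4→4.5]: (152.9+125.9)/2 × 0.5 = 69.7
  [4.5→6]: (125.9+70.3)/2 × 1.5 = 147.15
  [6→8]: (70.3+32.3)/2 × 2 = 102.6
  [8→9.5]: (32.3+18.0)/2 × 1.5 = 37.725
  Sum = 1862.425 ng/mL·h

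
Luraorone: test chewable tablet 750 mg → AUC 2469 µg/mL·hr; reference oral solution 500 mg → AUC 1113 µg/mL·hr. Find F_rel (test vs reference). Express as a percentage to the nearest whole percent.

F_rel = 148%

F_rel = (AUC_test/D_test) / (AUC_ref/D_ref)
      = (2469/750) / (1113/500)
      = 3.292 / 2.226 = 1.4789 = 147.89%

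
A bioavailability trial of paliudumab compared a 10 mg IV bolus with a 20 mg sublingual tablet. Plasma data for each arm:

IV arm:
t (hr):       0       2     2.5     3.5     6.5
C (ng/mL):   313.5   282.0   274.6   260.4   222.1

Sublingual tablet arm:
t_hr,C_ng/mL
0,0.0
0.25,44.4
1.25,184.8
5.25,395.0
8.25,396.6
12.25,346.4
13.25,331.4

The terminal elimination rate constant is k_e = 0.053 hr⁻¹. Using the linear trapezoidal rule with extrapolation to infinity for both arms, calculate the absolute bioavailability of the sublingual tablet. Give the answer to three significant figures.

F = 0.891

Trapezoidal AUC_0→6.5 (IV):
  [0→2]: (313.5+282.0)/2 × 2 = 595.5
  [2→2.5]: (282.0+274.6)/2 × 0.5 = 139.15
  [2.5→3.5]: (274.6+260.4)/2 × 1 = 267.5
  [3.5→6.5]: (260.4+222.1)/2 × 3 = 723.75
  Sum = 1725.9 ng/mL·hr
IV tail: 222.1/0.053 = 4190.566; AUC_iv,0→∞ = 1725.9 + 4190.566 = 5916.466 ng/mL·hr
Trapezoidal AUC_0→13.25 (sublingual tablet):
  [0→0.25]: (0.0+44.4)/2 × 0.25 = 5.55
  [0.25→1.25]: (44.4+184.8)/2 × 1 = 114.6
  [1.25→5.25]: (184.8+395.0)/2 × 4 = 1159.6
  [5.25→8.25]: (395.0+396.6)/2 × 3 = 1187.4
  [8.25→12.25]: (396.6+346.4)/2 × 4 = 1486.0
  [12.25→13.25]: (346.4+331.4)/2 × 1 = 338.9
  Sum = 4292.05 ng/mL·hr
sublingual tablet tail: 331.4/0.053 = 6252.830; AUC_ev,0→∞ = 4292.05 + 6252.830 = 10544.88 ng/mL·hr
F = (AUC_ev/D_ev)/(AUC_iv/D_iv) = (10544.88/20)/(5916.466/10) = 527.244/591.6466 = 0.8911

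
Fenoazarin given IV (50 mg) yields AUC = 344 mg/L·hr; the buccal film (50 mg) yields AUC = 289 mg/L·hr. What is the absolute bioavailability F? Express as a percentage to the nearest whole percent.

F = 84%

F = (AUC_ev / D_ev) / (AUC_iv / D_iv)
  = (289/50) / (344/50)
  = 5.78 / 6.88 = 0.8401
  = 84.01%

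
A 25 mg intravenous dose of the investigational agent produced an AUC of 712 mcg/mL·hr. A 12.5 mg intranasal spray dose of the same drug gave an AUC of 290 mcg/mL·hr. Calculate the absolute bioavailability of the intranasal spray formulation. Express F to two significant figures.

F = (AUC_ev / D_ev) / (AUC_iv / D_iv)
  = (290/12.5) / (712/25)
  = 23.2 / 28.48 = 0.8146

F = 0.81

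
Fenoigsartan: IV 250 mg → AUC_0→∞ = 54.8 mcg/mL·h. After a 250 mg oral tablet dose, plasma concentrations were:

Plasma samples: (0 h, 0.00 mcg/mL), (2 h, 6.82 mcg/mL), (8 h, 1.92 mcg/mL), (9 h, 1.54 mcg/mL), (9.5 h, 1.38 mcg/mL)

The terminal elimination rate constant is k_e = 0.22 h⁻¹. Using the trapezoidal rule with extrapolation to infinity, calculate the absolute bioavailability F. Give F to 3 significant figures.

F = 0.762

Trapezoidal AUC_0→9.5 (oral tablet):
  [0→2]: (0.00+6.82)/2 × 2 = 6.82
  [2→8]: (6.82+1.92)/2 × 6 = 26.22
  [8→9]: (1.92+1.54)/2 × 1 = 1.73
  [9→9.5]: (1.54+1.38)/2 × 0.5 = 0.73
  Sum = 35.5 mcg/mL·h
Tail: C_last/k_e = 1.38/0.22 = 6.273
AUC_0→∞ (oral tablet) = 35.5 + 6.273 = 41.773 mcg/mL·h
F = (AUC_ev/D_ev)/(AUC_iv/D_iv) = (41.773/250)/(54.8/250) = 0.167092/0.2192 = 0.7623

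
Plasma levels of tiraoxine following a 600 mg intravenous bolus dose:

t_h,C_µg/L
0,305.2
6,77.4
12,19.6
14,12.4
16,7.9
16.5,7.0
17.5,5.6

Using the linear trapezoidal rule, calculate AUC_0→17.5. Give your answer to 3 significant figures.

Trapezoidal AUC_0→17.5:
  [0→6]: (305.2+77.4)/2 × 6 = 1147.8
  [6→12]: (77.4+19.6)/2 × 6 = 291.0
  [12→14]: (19.6+12.4)/2 × 2 = 32.0
  [14→16]: (12.4+7.9)/2 × 2 = 20.3
  [16→16.5]: (7.9+7.0)/2 × 0.5 = 3.725
  [16.5→17.5]: (7.0+5.6)/2 × 1 = 6.3
  Sum = 1501.125 µg/L·h

AUC = 1500 µg/L·h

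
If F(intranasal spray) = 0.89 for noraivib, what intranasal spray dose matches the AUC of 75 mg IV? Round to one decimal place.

For equal systemic exposure: F × D_ev = D_iv
D_ev = D_iv / F = 75 / 0.89 = 84.2697 mg

D_intranasal = 84.3 mg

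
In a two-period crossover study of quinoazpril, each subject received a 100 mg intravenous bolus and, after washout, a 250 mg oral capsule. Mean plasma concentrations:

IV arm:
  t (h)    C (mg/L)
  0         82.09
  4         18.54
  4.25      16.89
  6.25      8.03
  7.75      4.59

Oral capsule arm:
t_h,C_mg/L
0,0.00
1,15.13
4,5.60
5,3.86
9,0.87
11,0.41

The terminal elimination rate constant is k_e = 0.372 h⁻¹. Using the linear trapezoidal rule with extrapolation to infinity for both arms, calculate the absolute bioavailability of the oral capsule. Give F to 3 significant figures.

F = 0.0875

Trapezoidal AUC_0→7.75 (IV):
  [0→4]: (82.09+18.54)/2 × 4 = 201.26
  [4→4.25]: (18.54+16.89)/2 × 0.25 = 4.42875
  [4.25→6.25]: (16.89+8.03)/2 × 2 = 24.92
  [6.25→7.75]: (8.03+4.59)/2 × 1.5 = 9.465
  Sum = 240.07375 mg/L·h
IV tail: 4.59/0.372 = 12.339; AUC_iv,0→∞ = 240.07375 + 12.339 = 252.41275 mg/L·h
Trapezoidal AUC_0→11 (oral capsule):
  [0→1]: (0.00+15.13)/2 × 1 = 7.565
  [1→4]: (15.13+5.60)/2 × 3 = 31.095
  [4→5]: (5.60+3.86)/2 × 1 = 4.73
  [5→9]: (3.86+0.87)/2 × 4 = 9.46
  [9→11]: (0.87+0.41)/2 × 2 = 1.28
  Sum = 54.13 mg/L·h
oral capsule tail: 0.41/0.372 = 1.102; AUC_ev,0→∞ = 54.13 + 1.102 = 55.232 mg/L·h
F = (AUC_ev/D_ev)/(AUC_iv/D_iv) = (55.232/250)/(252.41275/100) = 0.220928/2.5241275 = 0.0875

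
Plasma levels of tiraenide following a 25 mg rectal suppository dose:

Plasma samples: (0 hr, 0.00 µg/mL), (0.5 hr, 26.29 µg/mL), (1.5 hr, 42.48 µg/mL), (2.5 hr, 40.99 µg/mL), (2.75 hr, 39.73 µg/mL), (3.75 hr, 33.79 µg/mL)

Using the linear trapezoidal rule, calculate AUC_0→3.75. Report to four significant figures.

AUC = 129.5 µg/mL·hr

Trapezoidal AUC_0→3.75:
  [0→0.5]: (0.00+26.29)/2 × 0.5 = 6.5725
  [0.5→1.5]: (26.29+42.48)/2 × 1 = 34.385
  [1.5→2.5]: (42.48+40.99)/2 × 1 = 41.735
  [2.5→2.75]: (40.99+39.73)/2 × 0.25 = 10.09
  [2.75→3.75]: (39.73+33.79)/2 × 1 = 36.76
  Sum = 129.5425 µg/mL·hr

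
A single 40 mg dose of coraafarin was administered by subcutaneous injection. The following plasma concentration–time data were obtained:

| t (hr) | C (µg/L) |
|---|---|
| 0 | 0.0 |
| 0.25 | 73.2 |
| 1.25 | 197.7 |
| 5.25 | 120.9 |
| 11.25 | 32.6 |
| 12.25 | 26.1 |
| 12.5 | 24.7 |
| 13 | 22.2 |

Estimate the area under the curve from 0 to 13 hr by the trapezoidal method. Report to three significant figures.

AUC = 1290 µg/L·hr

Trapezoidal AUC_0→13:
  [0→0.25]: (0.0+73.2)/2 × 0.25 = 9.15
  [0.25→1.25]: (73.2+197.7)/2 × 1 = 135.45
  [1.25→5.25]: (197.7+120.9)/2 × 4 = 637.2
  [5.25→11.25]: (120.9+32.6)/2 × 6 = 460.5
  [11.25→12.25]: (32.6+26.1)/2 × 1 = 29.35
  [12.25→12.5]: (26.1+24.7)/2 × 0.25 = 6.35
  [12.5→13]: (24.7+22.2)/2 × 0.5 = 11.725
  Sum = 1289.725 µg/L·hr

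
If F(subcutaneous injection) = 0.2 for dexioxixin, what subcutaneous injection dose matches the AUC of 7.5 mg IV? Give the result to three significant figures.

For equal systemic exposure: F × D_ev = D_iv
D_ev = D_iv / F = 7.5 / 0.2 = 37.5 mg

D_subcutaneous = 37.5 mg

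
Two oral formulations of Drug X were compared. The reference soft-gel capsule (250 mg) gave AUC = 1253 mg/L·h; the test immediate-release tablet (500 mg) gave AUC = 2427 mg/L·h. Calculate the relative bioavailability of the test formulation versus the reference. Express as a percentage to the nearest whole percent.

F_rel = (AUC_test/D_test) / (AUC_ref/D_ref)
      = (2427/500) / (1253/250)
      = 4.854 / 5.012 = 0.9685 = 96.85%

F_rel = 97%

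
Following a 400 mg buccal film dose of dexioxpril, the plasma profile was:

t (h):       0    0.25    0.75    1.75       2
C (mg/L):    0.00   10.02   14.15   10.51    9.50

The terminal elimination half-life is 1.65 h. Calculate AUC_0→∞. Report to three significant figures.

Trapezoidal AUC_0→2:
  [0→0.25]: (0.00+10.02)/2 × 0.25 = 1.2525
  [0.25→0.75]: (10.02+14.15)/2 × 0.5 = 6.0425
  [0.75→1.75]: (14.15+10.51)/2 × 1 = 12.33
  [1.75→2]: (10.51+9.50)/2 × 0.25 = 2.50125
  Sum = 22.12625 mg/L·h
k_e = ln2 / t½ = 0.693147 / 1.65 = 0.4201 h^-1
Extrapolated tail: C_last / k_e = 9.50 / 0.4201 = 22.614
AUC_0→∞ = 22.12625 + 22.614 = 44.74025 mg/L·h

AUC = 44.7 mg/L·h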